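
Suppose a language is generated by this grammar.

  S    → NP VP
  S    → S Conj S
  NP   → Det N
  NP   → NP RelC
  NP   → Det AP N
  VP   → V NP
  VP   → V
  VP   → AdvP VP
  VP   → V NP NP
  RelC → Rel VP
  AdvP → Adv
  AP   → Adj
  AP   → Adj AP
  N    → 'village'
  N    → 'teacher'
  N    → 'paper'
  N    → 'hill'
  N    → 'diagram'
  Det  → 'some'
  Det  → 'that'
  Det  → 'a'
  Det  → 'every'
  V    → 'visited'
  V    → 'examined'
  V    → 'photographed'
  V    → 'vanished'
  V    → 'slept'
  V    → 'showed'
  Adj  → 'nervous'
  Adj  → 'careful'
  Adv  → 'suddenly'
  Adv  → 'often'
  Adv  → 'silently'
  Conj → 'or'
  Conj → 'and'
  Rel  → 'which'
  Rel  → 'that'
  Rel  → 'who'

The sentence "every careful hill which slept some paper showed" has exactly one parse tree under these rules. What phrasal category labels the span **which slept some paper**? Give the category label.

RelC

S
  NP
    NP
      Det: every
      AP
        Adj: careful
      N: hill
    RelC
      Rel: which
      VP
        V: slept
        NP
          Det: some
          N: paper
  VP
    V: showed
The span 'which slept some paper' is the RelC node built by RelC → Rel VP.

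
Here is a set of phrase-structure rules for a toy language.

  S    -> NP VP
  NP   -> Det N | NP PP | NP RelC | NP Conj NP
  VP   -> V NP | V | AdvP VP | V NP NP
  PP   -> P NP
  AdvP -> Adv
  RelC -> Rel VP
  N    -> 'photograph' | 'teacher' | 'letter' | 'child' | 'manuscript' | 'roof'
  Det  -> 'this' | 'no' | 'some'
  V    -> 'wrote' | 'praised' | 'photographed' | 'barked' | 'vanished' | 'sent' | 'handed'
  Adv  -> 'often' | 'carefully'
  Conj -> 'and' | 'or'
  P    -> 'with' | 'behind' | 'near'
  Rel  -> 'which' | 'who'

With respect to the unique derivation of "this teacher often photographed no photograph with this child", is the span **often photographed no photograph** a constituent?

[S [NP [Det this] [N teacher]] [VP [AdvP [Adv often]] [VP [V photographed] [NP [NP [Det no] [N photograph]] [PP [P with] [NP [Det this] [N child]]]]]]]
The smallest constituent containing 'often photographed no photograph' is the VP spanning 'often photographed no photograph with this child'; no single node in the tree dominates exactly the given words.

No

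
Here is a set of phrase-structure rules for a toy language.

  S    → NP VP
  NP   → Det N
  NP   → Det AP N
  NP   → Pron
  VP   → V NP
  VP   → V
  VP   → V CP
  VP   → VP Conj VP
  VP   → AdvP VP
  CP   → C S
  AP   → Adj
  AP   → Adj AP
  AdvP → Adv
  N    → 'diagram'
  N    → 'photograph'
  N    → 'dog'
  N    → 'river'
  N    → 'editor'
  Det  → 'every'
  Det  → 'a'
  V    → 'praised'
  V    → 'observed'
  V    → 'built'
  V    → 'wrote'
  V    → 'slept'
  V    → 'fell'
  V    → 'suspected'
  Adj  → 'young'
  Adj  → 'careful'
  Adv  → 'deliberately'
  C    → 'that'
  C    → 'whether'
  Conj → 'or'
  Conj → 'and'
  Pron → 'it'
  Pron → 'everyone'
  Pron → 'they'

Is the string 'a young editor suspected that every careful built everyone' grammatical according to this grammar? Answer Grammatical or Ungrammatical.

An Adj word can never sit immediately before a V word in any string this grammar generates, so the substring 'careful built' rules out a derivation.

Ungrammatical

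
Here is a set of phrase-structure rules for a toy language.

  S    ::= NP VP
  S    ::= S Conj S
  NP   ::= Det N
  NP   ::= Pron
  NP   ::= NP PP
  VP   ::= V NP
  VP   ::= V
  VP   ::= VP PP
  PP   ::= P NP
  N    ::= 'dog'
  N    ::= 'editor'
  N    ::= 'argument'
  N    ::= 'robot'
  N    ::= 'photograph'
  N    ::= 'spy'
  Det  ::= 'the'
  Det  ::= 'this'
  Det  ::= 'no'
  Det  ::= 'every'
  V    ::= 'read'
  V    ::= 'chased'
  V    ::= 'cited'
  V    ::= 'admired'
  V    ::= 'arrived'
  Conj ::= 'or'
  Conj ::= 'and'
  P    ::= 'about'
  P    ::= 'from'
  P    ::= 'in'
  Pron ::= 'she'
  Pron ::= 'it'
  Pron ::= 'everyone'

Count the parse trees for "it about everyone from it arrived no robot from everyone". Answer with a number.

4

Two of the 4 distinct bracketings:
[S [NP [NP [Pron it]] [PP [P about] [NP [NP [Pron everyone]] [PP [P from] [NP [Pron it]]]]]] [VP [V arrived] [NP [NP [Det no] [N robot]] [PP [P from] [NP [Pron everyone]]]]]]
[S [NP [NP [Pron it]] [PP [P about] [NP [NP [Pron everyone]] [PP [P from] [NP [Pron it]]]]]] [VP [VP [V arrived] [NP [Det no] [N robot]]] [PP [P from] [NP [Pron everyone]]]]]
The difference turns on whether VP → VP PP is used at the relevant span, versus an alternative expansion of VP.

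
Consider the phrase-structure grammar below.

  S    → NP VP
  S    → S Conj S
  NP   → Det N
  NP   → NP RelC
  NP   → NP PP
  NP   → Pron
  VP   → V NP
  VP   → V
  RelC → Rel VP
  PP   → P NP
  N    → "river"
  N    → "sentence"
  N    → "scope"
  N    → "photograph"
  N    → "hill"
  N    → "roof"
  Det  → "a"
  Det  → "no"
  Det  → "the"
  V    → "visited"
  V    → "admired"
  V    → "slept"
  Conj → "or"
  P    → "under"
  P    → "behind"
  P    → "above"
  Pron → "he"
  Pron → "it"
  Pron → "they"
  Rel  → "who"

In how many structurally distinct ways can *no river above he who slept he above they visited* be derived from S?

5

Two of the 5 distinct bracketings:
[S [NP [NP [NP [Det no] [N river]] [PP [P above] [NP [Pron he]]]] [RelC [Rel who] [VP [V slept] [NP [NP [Pron he]] [PP [P above] [NP [Pron they]]]]]]] [VP [V visited]]]
[S [NP [NP [Det no] [N river]] [PP [P above] [NP [NP [Pron he]] [RelC [Rel who] [VP [V slept] [NP [NP [Pron he]] [PP [P above] [NP [Pron they]]]]]]]]] [VP [V visited]]]
The trees differ in how a recursive rule is bracketed over the same span.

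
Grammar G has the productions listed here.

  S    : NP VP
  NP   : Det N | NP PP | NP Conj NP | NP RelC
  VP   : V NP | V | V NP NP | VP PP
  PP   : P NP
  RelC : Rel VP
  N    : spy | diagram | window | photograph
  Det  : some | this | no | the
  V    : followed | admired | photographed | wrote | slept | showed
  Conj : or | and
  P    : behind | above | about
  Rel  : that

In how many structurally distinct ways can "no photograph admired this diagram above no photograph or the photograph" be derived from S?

Two of the 3 distinct bracketings:
[S [NP [Det no] [N photograph]] [VP [V admired] [NP [NP [Det this] [N diagram]] [PP [P above] [NP [NP [Det no] [N photograph]] [Conj or] [NP [Det the] [N photograph]]]]]]]
[S [NP [Det no] [N photograph]] [VP [V admired] [NP [NP [NP [Det this] [N diagram]] [PP [P above] [NP [Det no] [N photograph]]]] [Conj or] [NP [Det the] [N photograph]]]]]
The trees differ in how a recursive rule is bracketed over the same span.

3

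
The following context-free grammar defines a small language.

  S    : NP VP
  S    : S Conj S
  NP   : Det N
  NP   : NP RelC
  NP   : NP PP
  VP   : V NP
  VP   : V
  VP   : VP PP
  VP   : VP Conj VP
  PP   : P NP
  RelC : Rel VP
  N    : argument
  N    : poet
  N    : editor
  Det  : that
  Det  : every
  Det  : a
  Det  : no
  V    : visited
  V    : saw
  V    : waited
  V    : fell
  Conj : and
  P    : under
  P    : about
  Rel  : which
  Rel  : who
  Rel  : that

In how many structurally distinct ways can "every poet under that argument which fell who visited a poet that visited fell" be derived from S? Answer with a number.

Two of the 7 distinct bracketings:
[S [NP [NP [NP [NP [Det every] [N poet]] [PP [P under] [NP [Det that] [N argument]]]] [RelC [Rel which] [VP [V fell]]]] [RelC [Rel who] [VP [V visited] [NP [NP [Det a] [N poet]] [RelC [Rel that] [VP [V visited]]]]]]] [VP [V fell]]]
[S [NP [NP [NP [Det every] [N poet]] [PP [P under] [NP [NP [Det that] [N argument]] [RelC [Rel which] [VP [V fell]]]]]] [RelC [Rel who] [VP [V visited] [NP [NP [Det a] [N poet]] [RelC [Rel that] [VP [V visited]]]]]]] [VP [V fell]]]
The trees differ in how a recursive rule is bracketed over the same span.

7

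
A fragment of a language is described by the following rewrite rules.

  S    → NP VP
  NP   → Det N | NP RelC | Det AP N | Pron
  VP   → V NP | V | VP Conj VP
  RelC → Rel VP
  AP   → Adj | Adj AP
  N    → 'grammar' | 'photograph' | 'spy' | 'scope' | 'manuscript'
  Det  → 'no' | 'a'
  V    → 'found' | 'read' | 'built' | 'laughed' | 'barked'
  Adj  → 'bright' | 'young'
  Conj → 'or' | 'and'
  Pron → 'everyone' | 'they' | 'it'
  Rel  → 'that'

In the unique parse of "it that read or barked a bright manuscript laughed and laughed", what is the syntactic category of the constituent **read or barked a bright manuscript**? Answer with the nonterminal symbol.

VP

[S [NP [NP [Pron it]] [RelC [Rel that] [VP [VP [V read]] [Conj or] [VP [V barked] [NP [Det a] [AP [Adj bright]] [N manuscript]]]]]] [VP [VP [V laughed]] [Conj and] [VP [V laughed]]]]
The span 'read or barked a bright manuscript' is the VP node built by VP → VP Conj VP.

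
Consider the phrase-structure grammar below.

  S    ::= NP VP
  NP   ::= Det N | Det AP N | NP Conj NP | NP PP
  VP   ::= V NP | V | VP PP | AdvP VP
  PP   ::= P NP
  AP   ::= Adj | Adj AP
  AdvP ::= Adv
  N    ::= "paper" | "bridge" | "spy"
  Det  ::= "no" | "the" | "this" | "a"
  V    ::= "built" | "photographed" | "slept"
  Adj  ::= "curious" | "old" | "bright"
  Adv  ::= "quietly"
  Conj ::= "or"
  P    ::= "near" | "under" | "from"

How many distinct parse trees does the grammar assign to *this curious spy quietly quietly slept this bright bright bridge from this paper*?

4

Two of the 4 distinct bracketings:
[S [NP [Det this] [AP [Adj curious]] [N spy]] [VP [VP [AdvP [Adv quietly]] [VP [AdvP [Adv quietly]] [VP [V slept] [NP [Det this] [AP [Adj bright] [AP [Adj bright]]] [N bridge]]]]] [PP [P from] [NP [Det this] [N paper]]]]]
[S [NP [Det this] [AP [Adj curious]] [N spy]] [VP [AdvP [Adv quietly]] [VP [VP [AdvP [Adv quietly]] [VP [V slept] [NP [Det this] [AP [Adj bright] [AP [Adj bright]]] [N bridge]]]] [PP [P from] [NP [Det this] [N paper]]]]]]
The trees differ in how a recursive rule is bracketed over the same span.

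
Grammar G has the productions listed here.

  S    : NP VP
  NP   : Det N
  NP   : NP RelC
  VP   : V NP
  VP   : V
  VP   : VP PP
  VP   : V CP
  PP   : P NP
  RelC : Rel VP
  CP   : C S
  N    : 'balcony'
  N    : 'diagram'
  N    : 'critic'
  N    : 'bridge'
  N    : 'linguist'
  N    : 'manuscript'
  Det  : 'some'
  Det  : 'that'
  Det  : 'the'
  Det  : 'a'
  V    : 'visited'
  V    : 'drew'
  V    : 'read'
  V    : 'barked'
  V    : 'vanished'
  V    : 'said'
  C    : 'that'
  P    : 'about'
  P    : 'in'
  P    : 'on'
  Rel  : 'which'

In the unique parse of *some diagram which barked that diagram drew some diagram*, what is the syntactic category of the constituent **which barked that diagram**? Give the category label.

RelC

[S [NP [NP [Det some] [N diagram]] [RelC [Rel which] [VP [V barked] [NP [Det that] [N diagram]]]]] [VP [V drew] [NP [Det some] [N diagram]]]]
The span 'which barked that diagram' is the RelC node built by RelC → Rel VP.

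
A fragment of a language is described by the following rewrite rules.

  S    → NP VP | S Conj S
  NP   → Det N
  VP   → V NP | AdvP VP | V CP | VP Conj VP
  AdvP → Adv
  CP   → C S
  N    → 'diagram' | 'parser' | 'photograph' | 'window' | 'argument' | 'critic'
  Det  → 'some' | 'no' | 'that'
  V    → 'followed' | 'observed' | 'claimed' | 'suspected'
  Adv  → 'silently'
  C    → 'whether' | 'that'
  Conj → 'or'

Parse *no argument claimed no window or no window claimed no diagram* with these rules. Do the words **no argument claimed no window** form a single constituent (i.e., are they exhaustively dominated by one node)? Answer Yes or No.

Yes

[S [S [NP [Det no] [N argument]] [VP [V claimed] [NP [Det no] [N window]]]] [Conj or] [S [NP [Det no] [N window]] [VP [V claimed] [NP [Det no] [N diagram]]]]]
The words 'no argument claimed no window' are exhaustively dominated by a single S node (built by S → NP VP), so they form a constituent.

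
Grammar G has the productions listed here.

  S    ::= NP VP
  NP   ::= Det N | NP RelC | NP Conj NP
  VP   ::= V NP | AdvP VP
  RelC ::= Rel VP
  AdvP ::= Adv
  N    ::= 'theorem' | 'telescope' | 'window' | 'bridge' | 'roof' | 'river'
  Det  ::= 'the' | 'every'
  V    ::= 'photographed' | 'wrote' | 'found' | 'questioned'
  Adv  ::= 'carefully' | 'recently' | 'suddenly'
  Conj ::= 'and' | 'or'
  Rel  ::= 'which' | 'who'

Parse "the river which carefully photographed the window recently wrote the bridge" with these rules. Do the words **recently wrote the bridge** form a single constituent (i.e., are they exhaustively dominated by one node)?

Yes

[S [NP [NP [Det the] [N river]] [RelC [Rel which] [VP [AdvP [Adv carefully]] [VP [V photographed] [NP [Det the] [N window]]]]]] [VP [AdvP [Adv recently]] [VP [V wrote] [NP [Det the] [N bridge]]]]]
The words 'recently wrote the bridge' are exhaustively dominated by a single VP node (built by VP → AdvP VP), so they form a constituent.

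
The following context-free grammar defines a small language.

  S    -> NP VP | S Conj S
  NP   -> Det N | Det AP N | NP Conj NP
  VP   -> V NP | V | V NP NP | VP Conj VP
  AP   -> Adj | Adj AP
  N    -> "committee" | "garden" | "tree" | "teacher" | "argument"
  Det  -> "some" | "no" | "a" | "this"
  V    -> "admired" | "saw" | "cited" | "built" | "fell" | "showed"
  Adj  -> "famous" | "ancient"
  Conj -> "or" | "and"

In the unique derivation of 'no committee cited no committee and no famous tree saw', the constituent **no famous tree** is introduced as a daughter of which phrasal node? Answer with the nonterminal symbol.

S

[S [S [NP [Det no] [N committee]] [VP [V cited] [NP [Det no] [N committee]]]] [Conj and] [S [NP [Det no] [AP [Adj famous]] [N tree]] [VP [V saw]]]]
The span 'no famous tree' is the NP node built by NP → Det AP N.
Its mother is the S built by S → NP VP.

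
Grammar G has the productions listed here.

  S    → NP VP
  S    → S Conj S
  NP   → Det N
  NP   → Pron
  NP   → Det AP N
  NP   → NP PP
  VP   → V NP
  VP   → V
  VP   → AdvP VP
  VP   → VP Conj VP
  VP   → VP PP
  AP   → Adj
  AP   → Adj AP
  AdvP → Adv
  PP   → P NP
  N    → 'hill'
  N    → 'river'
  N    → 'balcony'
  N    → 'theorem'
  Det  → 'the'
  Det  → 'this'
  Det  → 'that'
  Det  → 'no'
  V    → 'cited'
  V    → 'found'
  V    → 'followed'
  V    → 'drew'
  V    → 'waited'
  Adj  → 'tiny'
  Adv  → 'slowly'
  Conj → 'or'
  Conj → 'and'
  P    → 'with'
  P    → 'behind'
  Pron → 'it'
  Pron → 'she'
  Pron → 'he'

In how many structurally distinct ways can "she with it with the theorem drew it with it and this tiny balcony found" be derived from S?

Two of the 4 distinct bracketings:
[S [S [NP [NP [Pron she]] [PP [P with] [NP [NP [Pron it]] [PP [P with] [NP [Det the] [N theorem]]]]]] [VP [V drew] [NP [NP [Pron it]] [PP [P with] [NP [Pron it]]]]]] [Conj and] [S [NP [Det this] [AP [Adj tiny]] [N balcony]] [VP [V found]]]]
[S [S [NP [NP [Pron she]] [PP [P with] [NP [NP [Pron it]] [PP [P with] [NP [Det the] [N theorem]]]]]] [VP [VP [V drew] [NP [Pron it]]] [PP [P with] [NP [Pron it]]]]] [Conj and] [S [NP [Det this] [AP [Adj tiny]] [N balcony]] [VP [V found]]]]
The difference turns on whether VP → VP PP is used at the relevant span, versus an alternative expansion of VP.

4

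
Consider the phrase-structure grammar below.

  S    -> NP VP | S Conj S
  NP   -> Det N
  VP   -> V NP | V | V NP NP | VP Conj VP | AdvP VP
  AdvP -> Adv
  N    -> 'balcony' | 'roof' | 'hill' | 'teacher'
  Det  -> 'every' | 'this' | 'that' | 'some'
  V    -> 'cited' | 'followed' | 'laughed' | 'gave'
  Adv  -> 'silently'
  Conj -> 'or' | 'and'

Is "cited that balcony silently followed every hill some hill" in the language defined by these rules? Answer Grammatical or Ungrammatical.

For S → NP VP, no prefix of the string parses as an NP. The alternative S rule S → S Conj S likewise has no satisfying split.

Ungrammatical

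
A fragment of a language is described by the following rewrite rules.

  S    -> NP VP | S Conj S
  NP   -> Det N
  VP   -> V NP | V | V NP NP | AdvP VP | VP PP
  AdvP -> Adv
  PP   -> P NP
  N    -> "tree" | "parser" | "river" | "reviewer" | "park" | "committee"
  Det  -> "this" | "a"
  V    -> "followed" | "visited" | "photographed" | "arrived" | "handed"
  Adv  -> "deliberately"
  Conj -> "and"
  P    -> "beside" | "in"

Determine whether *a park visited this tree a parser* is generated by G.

Grammatical

S
  NP
    Det: a
    N: park
  VP
    V: visited
    NP
      Det: this
      N: tree
    NP
      Det: a
      N: parser
Each bracket corresponds to one application of a listed rule, so the string is derivable from S.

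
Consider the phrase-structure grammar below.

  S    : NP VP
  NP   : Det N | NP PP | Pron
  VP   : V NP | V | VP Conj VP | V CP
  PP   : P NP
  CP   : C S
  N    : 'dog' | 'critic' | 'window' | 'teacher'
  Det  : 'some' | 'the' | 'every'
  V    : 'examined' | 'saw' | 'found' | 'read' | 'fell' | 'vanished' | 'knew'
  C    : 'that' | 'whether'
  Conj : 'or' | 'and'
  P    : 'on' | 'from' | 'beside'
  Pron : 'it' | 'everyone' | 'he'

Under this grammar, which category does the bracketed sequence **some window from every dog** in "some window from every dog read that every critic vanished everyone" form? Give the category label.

S
  NP
    NP
      Det: some
      N: window
    PP
      P: from
      NP
        Det: every
        N: dog
  VP
    V: read
    CP
      C: that
      S
        NP
          Det: every
          N: critic
        VP
          V: vanished
          NP
            Pron: everyone
The span 'some window from every dog' is the NP node built by NP → NP PP.

NP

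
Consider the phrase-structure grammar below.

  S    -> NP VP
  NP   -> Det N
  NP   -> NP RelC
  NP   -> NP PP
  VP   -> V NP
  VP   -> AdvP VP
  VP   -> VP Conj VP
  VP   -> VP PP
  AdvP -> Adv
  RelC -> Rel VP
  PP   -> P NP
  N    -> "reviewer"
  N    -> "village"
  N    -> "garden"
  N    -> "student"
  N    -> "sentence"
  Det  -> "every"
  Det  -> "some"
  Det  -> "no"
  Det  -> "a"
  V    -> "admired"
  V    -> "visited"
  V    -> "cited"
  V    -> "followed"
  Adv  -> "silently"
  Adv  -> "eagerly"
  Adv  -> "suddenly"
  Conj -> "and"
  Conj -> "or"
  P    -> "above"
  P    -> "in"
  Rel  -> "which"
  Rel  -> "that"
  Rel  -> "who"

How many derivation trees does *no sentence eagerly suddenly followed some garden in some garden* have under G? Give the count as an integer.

4

Two of the 4 distinct bracketings:
[S [NP [Det no] [N sentence]] [VP [AdvP [Adv eagerly]] [VP [AdvP [Adv suddenly]] [VP [V followed] [NP [NP [Det some] [N garden]] [PP [P in] [NP [Det some] [N garden]]]]]]]]
[S [NP [Det no] [N sentence]] [VP [AdvP [Adv eagerly]] [VP [AdvP [Adv suddenly]] [VP [VP [V followed] [NP [Det some] [N garden]]] [PP [P in] [NP [Det some] [N garden]]]]]]]
The difference turns on whether NP → NP PP is used at the relevant span, versus an alternative expansion of NP.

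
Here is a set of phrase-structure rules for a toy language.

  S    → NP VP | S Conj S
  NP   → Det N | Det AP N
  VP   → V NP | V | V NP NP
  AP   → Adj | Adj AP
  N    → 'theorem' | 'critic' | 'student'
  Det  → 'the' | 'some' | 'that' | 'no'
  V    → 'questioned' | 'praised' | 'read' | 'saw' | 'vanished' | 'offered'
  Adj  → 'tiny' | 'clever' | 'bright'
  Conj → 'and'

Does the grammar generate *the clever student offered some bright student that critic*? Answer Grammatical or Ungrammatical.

[S [NP [Det the] [AP [Adj clever]] [N student]] [VP [V offered] [NP [Det some] [AP [Adj bright]] [N student]] [NP [Det that] [N critic]]]]
Each bracket corresponds to one application of a listed rule, so the string is derivable from S.

Grammatical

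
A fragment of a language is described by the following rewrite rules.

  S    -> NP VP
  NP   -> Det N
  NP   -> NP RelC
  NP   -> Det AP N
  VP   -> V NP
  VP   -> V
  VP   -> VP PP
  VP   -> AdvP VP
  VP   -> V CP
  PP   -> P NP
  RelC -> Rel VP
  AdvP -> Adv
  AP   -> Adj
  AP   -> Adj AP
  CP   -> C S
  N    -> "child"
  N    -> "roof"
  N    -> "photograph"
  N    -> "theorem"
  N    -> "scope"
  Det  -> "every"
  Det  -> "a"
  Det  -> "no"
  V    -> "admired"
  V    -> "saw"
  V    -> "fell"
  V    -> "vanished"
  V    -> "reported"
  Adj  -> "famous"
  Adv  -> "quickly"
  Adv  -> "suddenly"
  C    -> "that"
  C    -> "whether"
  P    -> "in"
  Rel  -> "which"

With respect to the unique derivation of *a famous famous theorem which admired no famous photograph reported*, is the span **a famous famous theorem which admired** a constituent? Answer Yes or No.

No

[S [NP [NP [Det a] [AP [Adj famous] [AP [Adj famous]]] [N theorem]] [RelC [Rel which] [VP [V admired] [NP [Det no] [AP [Adj famous]] [N photograph]]]]] [VP [V reported]]]
The smallest constituent containing 'a famous famous theorem which admired' is the NP spanning 'a famous famous theorem which admired no famous photograph'; no single node in the tree dominates exactly the given words.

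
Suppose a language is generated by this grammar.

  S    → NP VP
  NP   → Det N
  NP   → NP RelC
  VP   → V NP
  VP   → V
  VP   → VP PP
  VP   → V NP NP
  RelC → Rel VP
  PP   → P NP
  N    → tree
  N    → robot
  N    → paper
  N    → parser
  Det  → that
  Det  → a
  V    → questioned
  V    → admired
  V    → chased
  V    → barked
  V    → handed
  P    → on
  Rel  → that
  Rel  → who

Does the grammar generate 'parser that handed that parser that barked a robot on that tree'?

Ungrammatical

For S → NP VP, no prefix of the string parses as an NP.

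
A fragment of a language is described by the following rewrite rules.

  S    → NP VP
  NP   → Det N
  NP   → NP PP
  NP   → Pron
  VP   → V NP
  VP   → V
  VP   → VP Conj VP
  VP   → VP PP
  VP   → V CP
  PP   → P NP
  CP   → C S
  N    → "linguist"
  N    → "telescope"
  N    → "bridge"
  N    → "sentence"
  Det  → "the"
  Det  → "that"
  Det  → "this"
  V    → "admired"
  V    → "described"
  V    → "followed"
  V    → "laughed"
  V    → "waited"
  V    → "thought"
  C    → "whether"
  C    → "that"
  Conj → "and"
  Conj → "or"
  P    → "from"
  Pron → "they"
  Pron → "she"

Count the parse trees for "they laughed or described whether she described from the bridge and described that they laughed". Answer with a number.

6

Two of the 6 distinct bracketings:
[S [NP [Pron they]] [VP [VP [V laughed]] [Conj or] [VP [VP [VP [V described] [CP [C whether] [S [NP [Pron she]] [VP [V described]]]]] [PP [P from] [NP [Det the] [N bridge]]]] [Conj and] [VP [V described] [CP [C that] [S [NP [Pron they]] [VP [V laughed]]]]]]]]
[S [NP [Pron they]] [VP [VP [V laughed]] [Conj or] [VP [VP [V described] [CP [C whether] [S [NP [Pron she]] [VP [VP [V described]] [PP [P from] [NP [Det the] [N bridge]]]]]]] [Conj and] [VP [V described] [CP [C that] [S [NP [Pron they]] [VP [V laughed]]]]]]]]
The trees differ in how a recursive rule is bracketed over the same span.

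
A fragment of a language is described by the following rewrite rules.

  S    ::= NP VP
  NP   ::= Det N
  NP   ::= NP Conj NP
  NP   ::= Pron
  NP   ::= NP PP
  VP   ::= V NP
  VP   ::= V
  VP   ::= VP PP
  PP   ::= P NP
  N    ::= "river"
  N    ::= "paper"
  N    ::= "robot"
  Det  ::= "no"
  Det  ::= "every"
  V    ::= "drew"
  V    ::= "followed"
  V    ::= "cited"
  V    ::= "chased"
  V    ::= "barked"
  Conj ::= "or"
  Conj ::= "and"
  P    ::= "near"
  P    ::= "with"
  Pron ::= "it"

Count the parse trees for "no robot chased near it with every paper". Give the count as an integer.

The two bracketings:
[S [NP [Det no] [N robot]] [VP [VP [V chased]] [PP [P near] [NP [NP [Pron it]] [PP [P with] [NP [Det every] [N paper]]]]]]]
[S [NP [Det no] [N robot]] [VP [VP [VP [V chased]] [PP [P near] [NP [Pron it]]]] [PP [P with] [NP [Det every] [N paper]]]]]
The difference turns on whether NP → NP PP is used at the relevant span, versus an alternative expansion of NP.

2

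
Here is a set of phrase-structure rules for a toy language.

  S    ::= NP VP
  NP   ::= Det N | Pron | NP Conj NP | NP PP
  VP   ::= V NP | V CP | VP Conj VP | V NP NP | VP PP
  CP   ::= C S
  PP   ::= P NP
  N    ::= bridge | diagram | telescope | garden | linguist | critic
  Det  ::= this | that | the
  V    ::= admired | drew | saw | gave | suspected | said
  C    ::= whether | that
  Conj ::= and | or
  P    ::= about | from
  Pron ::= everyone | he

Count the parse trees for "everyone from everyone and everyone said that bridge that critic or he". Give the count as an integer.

2

The two bracketings:
[S [NP [NP [NP [Pron everyone]] [PP [P from] [NP [Pron everyone]]]] [Conj and] [NP [Pron everyone]]] [VP [V said] [NP [Det that] [N bridge]] [NP [NP [Det that] [N critic]] [Conj or] [NP [Pron he]]]]]
[S [NP [NP [Pron everyone]] [PP [P from] [NP [NP [Pron everyone]] [Conj and] [NP [Pron everyone]]]]] [VP [V said] [NP [Det that] [N bridge]] [NP [NP [Det that] [N critic]] [Conj or] [NP [Pron he]]]]]
The trees differ in how a recursive rule is bracketed over the same span.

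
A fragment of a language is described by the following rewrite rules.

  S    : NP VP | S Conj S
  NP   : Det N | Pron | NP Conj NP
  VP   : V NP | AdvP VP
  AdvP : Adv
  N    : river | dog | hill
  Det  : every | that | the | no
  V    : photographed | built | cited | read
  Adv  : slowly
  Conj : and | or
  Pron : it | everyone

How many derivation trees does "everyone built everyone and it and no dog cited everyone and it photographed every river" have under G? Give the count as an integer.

4

Two of the 4 distinct bracketings:
[S [S [NP [Pron everyone]] [VP [V built] [NP [Pron everyone]]]] [Conj and] [S [S [NP [NP [Pron it]] [Conj and] [NP [Det no] [N dog]]] [VP [V cited] [NP [Pron everyone]]]] [Conj and] [S [NP [Pron it]] [VP [V photographed] [NP [Det every] [N river]]]]]]
[S [S [NP [Pron everyone]] [VP [V built] [NP [NP [Pron everyone]] [Conj and] [NP [Pron it]]]]] [Conj and] [S [S [NP [Det no] [N dog]] [VP [V cited] [NP [Pron everyone]]]] [Conj and] [S [NP [Pron it]] [VP [V photographed] [NP [Det every] [N river]]]]]]
The trees differ in how a recursive rule is bracketed over the same span.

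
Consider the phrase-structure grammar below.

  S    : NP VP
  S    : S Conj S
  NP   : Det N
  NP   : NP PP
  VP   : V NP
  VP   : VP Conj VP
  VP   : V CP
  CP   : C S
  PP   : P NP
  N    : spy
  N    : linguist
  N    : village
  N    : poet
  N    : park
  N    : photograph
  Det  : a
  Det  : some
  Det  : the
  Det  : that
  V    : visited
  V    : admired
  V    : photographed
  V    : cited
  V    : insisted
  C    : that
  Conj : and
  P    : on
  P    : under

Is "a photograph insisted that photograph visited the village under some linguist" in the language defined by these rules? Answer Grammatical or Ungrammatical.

For S → NP VP, the only prefix that parses as NP is 'a photograph', but the remainder 'insisted that photograph visited the village under some linguist' is not a VP under these rules. The alternative S rule S → S Conj S likewise has no satisfying split.

Ungrammatical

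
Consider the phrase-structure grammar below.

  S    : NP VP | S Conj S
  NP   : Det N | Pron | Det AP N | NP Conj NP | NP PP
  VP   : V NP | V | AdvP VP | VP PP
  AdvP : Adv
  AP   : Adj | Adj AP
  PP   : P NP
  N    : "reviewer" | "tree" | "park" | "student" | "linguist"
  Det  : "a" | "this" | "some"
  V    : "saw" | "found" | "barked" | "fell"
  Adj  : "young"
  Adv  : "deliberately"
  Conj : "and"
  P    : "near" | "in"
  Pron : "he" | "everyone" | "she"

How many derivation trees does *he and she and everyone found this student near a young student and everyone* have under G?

6

Two of the 6 distinct bracketings:
[S [NP [NP [Pron he]] [Conj and] [NP [NP [Pron she]] [Conj and] [NP [Pron everyone]]]] [VP [V found] [NP [NP [NP [Det this] [N student]] [PP [P near] [NP [Det a] [AP [Adj young]] [N student]]]] [Conj and] [NP [Pron everyone]]]]]
[S [NP [NP [Pron he]] [Conj and] [NP [NP [Pron she]] [Conj and] [NP [Pron everyone]]]] [VP [V found] [NP [NP [Det this] [N student]] [PP [P near] [NP [NP [Det a] [AP [Adj young]] [N student]] [Conj and] [NP [Pron everyone]]]]]]]
The trees differ in how a recursive rule is bracketed over the same span.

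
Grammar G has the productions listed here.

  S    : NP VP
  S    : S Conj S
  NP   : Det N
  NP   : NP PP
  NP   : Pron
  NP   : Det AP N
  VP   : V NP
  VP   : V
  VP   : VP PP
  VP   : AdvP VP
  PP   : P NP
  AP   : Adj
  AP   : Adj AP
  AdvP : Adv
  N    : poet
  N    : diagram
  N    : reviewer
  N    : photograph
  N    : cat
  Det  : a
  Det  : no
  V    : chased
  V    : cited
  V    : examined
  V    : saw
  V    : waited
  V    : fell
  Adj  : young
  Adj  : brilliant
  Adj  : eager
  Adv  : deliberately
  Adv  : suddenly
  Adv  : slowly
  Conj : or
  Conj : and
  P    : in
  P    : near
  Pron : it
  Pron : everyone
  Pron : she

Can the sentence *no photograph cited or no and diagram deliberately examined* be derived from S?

Ungrammatical

A Det word can never sit immediately before a Conj word in any string this grammar generates, so the substring 'no and' rules out a derivation.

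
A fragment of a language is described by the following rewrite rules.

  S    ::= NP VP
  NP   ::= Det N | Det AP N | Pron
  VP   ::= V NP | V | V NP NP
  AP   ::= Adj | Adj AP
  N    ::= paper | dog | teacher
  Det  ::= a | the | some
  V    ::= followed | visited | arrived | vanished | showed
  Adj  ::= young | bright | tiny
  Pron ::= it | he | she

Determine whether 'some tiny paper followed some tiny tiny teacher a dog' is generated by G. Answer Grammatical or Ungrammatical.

Grammatical

[S [NP [Det some] [AP [Adj tiny]] [N paper]] [VP [V followed] [NP [Det some] [AP [Adj tiny] [AP [Adj tiny]]] [N teacher]] [NP [Det a] [N dog]]]]
The bracketing above is licensed at every node by one of the given productions, with S at the root.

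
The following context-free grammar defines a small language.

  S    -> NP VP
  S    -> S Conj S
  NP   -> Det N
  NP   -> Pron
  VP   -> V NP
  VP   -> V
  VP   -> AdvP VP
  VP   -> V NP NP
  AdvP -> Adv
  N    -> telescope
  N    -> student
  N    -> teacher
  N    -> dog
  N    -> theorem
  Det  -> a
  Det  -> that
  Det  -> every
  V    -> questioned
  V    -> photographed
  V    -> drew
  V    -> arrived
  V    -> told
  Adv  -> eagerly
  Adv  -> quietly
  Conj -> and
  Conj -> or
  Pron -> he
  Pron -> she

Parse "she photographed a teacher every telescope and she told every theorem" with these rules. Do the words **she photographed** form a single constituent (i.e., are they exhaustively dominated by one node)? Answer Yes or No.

No

[S [S [NP [Pron she]] [VP [V photographed] [NP [Det a] [N teacher]] [NP [Det every] [N telescope]]]] [Conj and] [S [NP [Pron she]] [VP [V told] [NP [Det every] [N theorem]]]]]
The smallest constituent containing 'she photographed' is the S spanning 'she photographed a teacher every telescope'; no single node in the tree dominates exactly the given words.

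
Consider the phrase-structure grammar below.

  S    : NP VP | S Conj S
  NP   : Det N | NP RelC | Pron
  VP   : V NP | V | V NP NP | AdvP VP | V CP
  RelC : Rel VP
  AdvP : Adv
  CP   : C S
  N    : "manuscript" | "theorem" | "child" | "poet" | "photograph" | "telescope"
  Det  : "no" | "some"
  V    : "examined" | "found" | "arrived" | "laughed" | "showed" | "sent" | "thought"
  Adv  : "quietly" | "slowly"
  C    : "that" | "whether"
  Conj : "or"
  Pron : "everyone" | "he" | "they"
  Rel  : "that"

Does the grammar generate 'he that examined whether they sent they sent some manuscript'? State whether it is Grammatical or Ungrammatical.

S
  NP
    NP
      Pron: he
    RelC
      Rel: that
      VP
        V: examined
        CP
          C: whether
          S
            NP
              Pron: they
            VP
              V: sent
              NP
                Pron: they
  VP
    V: sent
    NP
      Det: some
      N: manuscript
Each bracket corresponds to one application of a listed rule, so the string is derivable from S.

Grammatical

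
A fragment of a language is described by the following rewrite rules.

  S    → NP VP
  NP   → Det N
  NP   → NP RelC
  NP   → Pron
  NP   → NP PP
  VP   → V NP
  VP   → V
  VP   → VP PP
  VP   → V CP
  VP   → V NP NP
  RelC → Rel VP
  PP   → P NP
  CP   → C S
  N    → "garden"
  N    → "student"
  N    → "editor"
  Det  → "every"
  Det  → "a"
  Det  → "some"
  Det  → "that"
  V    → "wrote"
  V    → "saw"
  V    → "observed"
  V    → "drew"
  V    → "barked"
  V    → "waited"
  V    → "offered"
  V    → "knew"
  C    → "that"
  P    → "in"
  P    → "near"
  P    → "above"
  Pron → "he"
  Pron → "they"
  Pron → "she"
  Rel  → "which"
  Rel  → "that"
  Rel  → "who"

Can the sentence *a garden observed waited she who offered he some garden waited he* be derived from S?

For S → NP VP, the only prefix that parses as NP is 'a garden', but the remainder 'observed waited she who offered he some garden waited he' is not a VP under these rules.

Ungrammatical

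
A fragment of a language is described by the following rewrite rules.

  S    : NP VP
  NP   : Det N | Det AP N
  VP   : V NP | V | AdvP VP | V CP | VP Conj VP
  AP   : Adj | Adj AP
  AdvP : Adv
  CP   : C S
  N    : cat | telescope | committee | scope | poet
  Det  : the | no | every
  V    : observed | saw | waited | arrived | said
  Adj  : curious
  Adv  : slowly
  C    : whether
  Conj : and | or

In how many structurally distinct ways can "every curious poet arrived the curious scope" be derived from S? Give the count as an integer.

1

[S [NP [Det every] [AP [Adj curious]] [N poet]] [VP [V arrived] [NP [Det the] [AP [Adj curious]] [N scope]]]]
No rule offers an alternative attachment or grouping for any span, so this is the only derivation.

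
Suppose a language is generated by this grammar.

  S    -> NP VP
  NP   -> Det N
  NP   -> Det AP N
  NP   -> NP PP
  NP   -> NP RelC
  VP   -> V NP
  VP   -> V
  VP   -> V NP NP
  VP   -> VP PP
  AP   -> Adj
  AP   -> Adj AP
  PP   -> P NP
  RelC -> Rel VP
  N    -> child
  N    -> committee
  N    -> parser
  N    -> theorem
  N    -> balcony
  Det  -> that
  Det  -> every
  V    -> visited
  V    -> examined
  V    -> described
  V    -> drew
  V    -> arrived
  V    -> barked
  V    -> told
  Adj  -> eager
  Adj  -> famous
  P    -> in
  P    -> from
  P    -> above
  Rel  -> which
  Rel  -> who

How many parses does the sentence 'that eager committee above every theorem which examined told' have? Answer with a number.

2

The two bracketings:
[S [NP [NP [Det that] [AP [Adj eager]] [N committee]] [PP [P above] [NP [NP [Det every] [N theorem]] [RelC [Rel which] [VP [V examined]]]]]] [VP [V told]]]
[S [NP [NP [NP [Det that] [AP [Adj eager]] [N committee]] [PP [P above] [NP [Det every] [N theorem]]]] [RelC [Rel which] [VP [V examined]]]] [VP [V told]]]
The trees differ in how a recursive rule is bracketed over the same span.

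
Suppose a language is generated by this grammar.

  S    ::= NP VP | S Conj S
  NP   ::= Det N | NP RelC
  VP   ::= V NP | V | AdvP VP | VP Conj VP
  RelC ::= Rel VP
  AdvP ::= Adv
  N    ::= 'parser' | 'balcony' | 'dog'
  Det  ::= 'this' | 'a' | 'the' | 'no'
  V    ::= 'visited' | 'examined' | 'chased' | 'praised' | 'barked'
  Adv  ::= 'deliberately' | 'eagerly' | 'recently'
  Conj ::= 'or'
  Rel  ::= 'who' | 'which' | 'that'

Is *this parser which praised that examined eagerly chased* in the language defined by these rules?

[S [NP [NP [NP [Det this] [N parser]] [RelC [Rel which] [VP [V praised]]]] [RelC [Rel that] [VP [V examined]]]] [VP [AdvP [Adv eagerly]] [VP [V chased]]]]
Each bracket corresponds to one application of a listed rule, so the string is derivable from S.

Grammatical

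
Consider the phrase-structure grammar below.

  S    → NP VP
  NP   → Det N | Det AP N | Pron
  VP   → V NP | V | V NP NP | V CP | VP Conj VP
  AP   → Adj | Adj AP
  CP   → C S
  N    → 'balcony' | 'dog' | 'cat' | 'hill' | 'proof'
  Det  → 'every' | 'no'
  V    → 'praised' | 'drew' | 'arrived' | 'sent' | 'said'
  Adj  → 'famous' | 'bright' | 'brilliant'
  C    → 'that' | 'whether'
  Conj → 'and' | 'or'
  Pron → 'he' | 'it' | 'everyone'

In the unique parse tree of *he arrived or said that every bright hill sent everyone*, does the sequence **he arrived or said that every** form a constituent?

[S [NP [Pron he]] [VP [VP [V arrived]] [Conj or] [VP [V said] [CP [C that] [S [NP [Det every] [AP [Adj bright]] [N hill]] [VP [V sent] [NP [Pron everyone]]]]]]]]
The smallest constituent containing 'he arrived or said that every' is the S spanning 'he arrived or said that every bright hill sent everyone'; no single node in the tree dominates exactly the given words.

No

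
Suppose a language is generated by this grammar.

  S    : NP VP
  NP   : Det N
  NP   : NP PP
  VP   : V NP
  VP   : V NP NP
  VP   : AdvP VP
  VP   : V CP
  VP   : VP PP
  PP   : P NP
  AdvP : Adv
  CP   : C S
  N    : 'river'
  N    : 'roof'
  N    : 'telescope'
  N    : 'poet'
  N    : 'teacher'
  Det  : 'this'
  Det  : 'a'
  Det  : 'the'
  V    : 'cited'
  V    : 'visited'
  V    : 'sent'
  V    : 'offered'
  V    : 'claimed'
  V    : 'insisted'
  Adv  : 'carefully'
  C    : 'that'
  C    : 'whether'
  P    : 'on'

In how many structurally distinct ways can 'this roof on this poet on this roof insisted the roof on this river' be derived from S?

Two of the 4 distinct bracketings:
[S [NP [NP [Det this] [N roof]] [PP [P on] [NP [NP [Det this] [N poet]] [PP [P on] [NP [Det this] [N roof]]]]]] [VP [V insisted] [NP [NP [Det the] [N roof]] [PP [P on] [NP [Det this] [N river]]]]]]
[S [NP [NP [Det this] [N roof]] [PP [P on] [NP [NP [Det this] [N poet]] [PP [P on] [NP [Det this] [N roof]]]]]] [VP [VP [V insisted] [NP [Det the] [N roof]]] [PP [P on] [NP [Det this] [N river]]]]]
The difference turns on whether VP → VP PP is used at the relevant span, versus an alternative expansion of VP.

4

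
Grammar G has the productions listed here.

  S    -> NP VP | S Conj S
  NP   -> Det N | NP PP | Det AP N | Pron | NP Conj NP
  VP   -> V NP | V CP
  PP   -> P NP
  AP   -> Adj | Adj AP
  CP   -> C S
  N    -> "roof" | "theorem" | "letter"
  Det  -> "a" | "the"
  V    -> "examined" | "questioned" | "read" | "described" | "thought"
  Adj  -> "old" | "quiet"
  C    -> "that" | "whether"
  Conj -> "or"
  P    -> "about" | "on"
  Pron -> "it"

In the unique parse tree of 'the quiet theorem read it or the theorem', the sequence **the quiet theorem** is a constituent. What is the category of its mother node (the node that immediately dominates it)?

S

S
  NP
    Det: the
    AP
      Adj: quiet
    N: theorem
  VP
    V: read
    NP
      NP
        Pron: it
      Conj: or
      NP
        Det: the
        N: theorem
The span 'the quiet theorem' is the NP node built by NP → Det AP N.
Its mother is the S built by S → NP VP.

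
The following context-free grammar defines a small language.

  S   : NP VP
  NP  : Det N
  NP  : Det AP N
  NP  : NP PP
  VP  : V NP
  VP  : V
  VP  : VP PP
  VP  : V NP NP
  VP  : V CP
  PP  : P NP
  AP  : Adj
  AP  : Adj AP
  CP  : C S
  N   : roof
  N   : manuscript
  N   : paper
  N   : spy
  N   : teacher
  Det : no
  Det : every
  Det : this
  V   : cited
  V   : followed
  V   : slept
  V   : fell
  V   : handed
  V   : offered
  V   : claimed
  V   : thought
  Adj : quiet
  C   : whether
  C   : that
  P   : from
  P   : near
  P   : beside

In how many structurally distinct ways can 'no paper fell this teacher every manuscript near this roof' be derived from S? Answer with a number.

2

The two bracketings:
[S [NP [Det no] [N paper]] [VP [VP [V fell] [NP [Det this] [N teacher]] [NP [Det every] [N manuscript]]] [PP [P near] [NP [Det this] [N roof]]]]]
[S [NP [Det no] [N paper]] [VP [V fell] [NP [Det this] [N teacher]] [NP [NP [Det every] [N manuscript]] [PP [P near] [NP [Det this] [N roof]]]]]]
The difference turns on whether NP → NP PP is used at the relevant span, versus an alternative expansion of NP.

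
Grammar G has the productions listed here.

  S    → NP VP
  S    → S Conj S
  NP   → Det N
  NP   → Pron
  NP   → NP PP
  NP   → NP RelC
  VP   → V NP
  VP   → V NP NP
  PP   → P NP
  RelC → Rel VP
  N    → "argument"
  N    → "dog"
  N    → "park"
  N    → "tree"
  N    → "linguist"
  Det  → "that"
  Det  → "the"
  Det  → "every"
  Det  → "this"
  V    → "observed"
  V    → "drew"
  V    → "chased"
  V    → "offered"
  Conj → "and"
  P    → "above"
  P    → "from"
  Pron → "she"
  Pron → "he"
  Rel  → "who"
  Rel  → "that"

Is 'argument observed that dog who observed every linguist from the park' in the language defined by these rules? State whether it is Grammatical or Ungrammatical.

For S → NP VP, no prefix of the string parses as an NP. The alternative S rule S → S Conj S likewise has no satisfying split.

Ungrammatical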